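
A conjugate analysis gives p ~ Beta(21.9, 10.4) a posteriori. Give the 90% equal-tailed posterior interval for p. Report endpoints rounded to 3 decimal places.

Posterior: Beta(21.9, 10.4).
Equal-tailed 90% interval: the 0.05 and 0.95 quantiles of Beta(21.9, 10.4).
Posterior mean ≈ 0.678, SD ≈ 0.081; a Normal approximation gives roughly [0.545, 0.811].
Exact: F⁻¹(0.05) = 0.539; F⁻¹(0.95) = 0.805.

[0.539, 0.805]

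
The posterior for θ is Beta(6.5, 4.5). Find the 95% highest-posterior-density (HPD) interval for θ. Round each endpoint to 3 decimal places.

[0.316, 0.857]

The posterior is unimodal and skewed, so the HPD interval has equal density at both endpoints and is the shortest 95% interval.
Solving f(0.316) = f(0.857) with F(0.857) − F(0.316) = 0.95 gives [0.316, 0.857].
For comparison, the equal-tailed interval is [0.304, 0.847]; the HPD is narrower and shifted toward the mode.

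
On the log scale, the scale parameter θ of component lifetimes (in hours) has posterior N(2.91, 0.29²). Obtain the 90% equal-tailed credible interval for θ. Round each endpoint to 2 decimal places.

[11.39, 29.58]

On the log scale the 90% interval is 2.91 ± 1.645 × 0.29 = [2.4330, 3.3870].
Exponentiate: [e^2.4330, e^3.3870] = [11.39, 29.58].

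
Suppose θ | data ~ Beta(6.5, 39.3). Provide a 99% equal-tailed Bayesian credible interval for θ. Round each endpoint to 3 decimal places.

Posterior: Beta(6.5, 39.3).
Equal-tailed 99% interval: the 0.005 and 0.995 quantiles of Beta(6.5, 39.3).
Posterior mean ≈ 0.142, SD ≈ 0.051; a Normal approximation gives roughly [0.011, 0.273].
Exact: F⁻¹(0.005) = 0.042; F⁻¹(0.995) = 0.299.

[0.042, 0.299]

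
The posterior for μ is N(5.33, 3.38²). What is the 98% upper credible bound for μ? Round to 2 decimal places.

12.27

Need U with P(μ ≤ U) = 0.98: U = 5.33 + z_{0.02}·3.38.
z = 2.054; U = 5.33 + 2.054 × 3.38 = 12.27.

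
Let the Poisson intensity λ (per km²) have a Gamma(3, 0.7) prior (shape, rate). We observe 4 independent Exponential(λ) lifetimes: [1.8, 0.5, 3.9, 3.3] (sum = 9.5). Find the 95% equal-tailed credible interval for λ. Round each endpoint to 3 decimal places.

[0.276, 1.280]

Posterior: Gamma(3+4, 0.7+9.5) = Gamma(7, 10.2) (shape, rate).
Equal-tailed 95% interval: Gamma(7, 10.2) quantiles at 0.025 and 0.975.
Posterior mean ≈ 0.686, SD ≈ 0.259; a Normal approximation gives roughly [0.178, 1.195].
Exact: lower = 0.276; upper = 1.280.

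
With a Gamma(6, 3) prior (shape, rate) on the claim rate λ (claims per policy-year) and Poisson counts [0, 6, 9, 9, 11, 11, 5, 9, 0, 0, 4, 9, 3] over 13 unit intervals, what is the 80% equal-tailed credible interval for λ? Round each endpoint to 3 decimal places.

Posterior: Gamma(6+76, 3+13) = Gamma(82, 16) (shape, rate).
Equal-tailed 80% interval: Gamma(82, 16) quantiles at 0.1 and 0.9.
Posterior mean ≈ 5.125, SD ≈ 0.566; a Normal approximation gives roughly [4.400, 5.850].
Exact: lower = 4.414; upper = 5.862.

[4.414, 5.862]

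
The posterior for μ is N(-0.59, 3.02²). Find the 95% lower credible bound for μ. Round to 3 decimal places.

Need L with P(μ ≥ L) = 0.95: L = -0.59 − z_{0.05}·3.02.
z = 1.645; L = -0.59 − 1.645 × 3.02 = -5.557.

-5.557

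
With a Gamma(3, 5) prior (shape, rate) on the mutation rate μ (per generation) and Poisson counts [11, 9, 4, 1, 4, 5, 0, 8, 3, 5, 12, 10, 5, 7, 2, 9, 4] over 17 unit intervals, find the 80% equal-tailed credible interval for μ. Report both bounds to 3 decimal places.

Posterior: Gamma(3+99, 5+17) = Gamma(102, 22) (shape, rate).
Equal-tailed 80% interval: Gamma(102, 22) quantiles at 0.1 and 0.9.
Posterior mean ≈ 4.636, SD ≈ 0.459; a Normal approximation gives roughly [4.048, 5.225].
Exact: lower = 4.059; upper = 5.234.

[4.059, 5.234]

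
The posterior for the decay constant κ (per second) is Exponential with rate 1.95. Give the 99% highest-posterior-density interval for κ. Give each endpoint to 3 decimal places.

The exponential density is strictly decreasing on [0, ∞), so the HPD interval is anchored at 0: [0, q] with P(κ ≤ q) = 0.99.
q = −ln(1 − 0.99) / 1.95 = 4.6052 / 1.95 = 2.362.

[0.000, 2.362]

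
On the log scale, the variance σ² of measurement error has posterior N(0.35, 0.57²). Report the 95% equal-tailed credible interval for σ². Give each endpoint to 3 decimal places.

[0.464, 4.337]

On the log scale the 95% interval is 0.35 ± 1.960 × 0.57 = [-0.7672, 1.4672].
Exponentiate: [e^-0.7672, e^1.4672] = [0.464, 4.337].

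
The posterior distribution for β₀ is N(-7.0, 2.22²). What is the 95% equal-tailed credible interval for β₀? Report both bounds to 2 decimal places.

The posterior is symmetric, so the 95% equal-tailed interval is β₀ = -7.0 ± z·2.22 with z = 1.960.
Half-width: 1.960 × 2.22 = 4.35.
-7.0 − 4.35 = -11.35; -7.0 + 4.35 = -2.65.

[-11.35, -2.65]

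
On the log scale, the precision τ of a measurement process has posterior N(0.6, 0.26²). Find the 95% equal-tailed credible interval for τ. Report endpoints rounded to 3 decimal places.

On the log scale the 95% interval is 0.6 ± 1.960 × 0.26 = [0.0904, 1.1096].
Exponentiate: [e^0.0904, e^1.1096] = [1.095, 3.033].

[1.095, 3.033]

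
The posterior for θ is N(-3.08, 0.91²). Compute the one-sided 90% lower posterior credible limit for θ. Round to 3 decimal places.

Need L with P(θ ≥ L) = 0.90: L = -3.08 − z_{0.1}·0.91.
z = 1.282; L = -3.08 − 1.282 × 0.91 = -4.246.

-4.246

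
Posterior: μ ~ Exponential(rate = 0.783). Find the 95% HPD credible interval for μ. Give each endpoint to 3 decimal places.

The exponential density is strictly decreasing on [0, ∞), so the HPD interval is anchored at 0: [0, q] with P(μ ≤ q) = 0.95.
q = −ln(1 − 0.95) / 0.783 = 2.9957 / 0.783 = 3.826.

[0.000, 3.826]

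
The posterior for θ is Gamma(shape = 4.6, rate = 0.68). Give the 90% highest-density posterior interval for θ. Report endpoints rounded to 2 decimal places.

[1.87, 11.47]

The posterior is unimodal and skewed, so the HPD interval has equal density at both endpoints and is the shortest 90% interval.
Solving f(1.87) = f(11.47) with F(11.47) − F(1.87) = 0.90 gives [1.87, 11.47].
For comparison, the equal-tailed interval is [2.53, 12.65]; the HPD is narrower and shifted toward the mode.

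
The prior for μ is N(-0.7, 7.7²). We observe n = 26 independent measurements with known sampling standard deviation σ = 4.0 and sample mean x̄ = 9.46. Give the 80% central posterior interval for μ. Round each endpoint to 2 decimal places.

[8.36, 10.36]

Posterior precision = 1/7.7² + 26/4.0² = 0.0169 + 1.6250 = 1.6419, so posterior SD = 0.7804.
Posterior mean = (-0.7/7.7² + 26·9.46/4.0²) / 1.6419 = 9.3556.
Interval: 9.3556 ± 1.282 × 0.7804 → [8.36, 10.36].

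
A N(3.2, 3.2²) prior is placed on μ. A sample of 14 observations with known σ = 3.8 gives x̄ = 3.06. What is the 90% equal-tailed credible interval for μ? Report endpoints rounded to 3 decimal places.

[1.481, 4.665]

Posterior precision = 1/3.2² + 14/3.8² = 0.0977 + 0.9695 = 1.0672, so posterior SD = 0.9680.
Posterior mean = (3.2/3.2² + 14·3.06/3.8²) / 1.0672 = 3.0728.
Interval: 3.0728 ± 1.645 × 0.9680 → [1.481, 4.665].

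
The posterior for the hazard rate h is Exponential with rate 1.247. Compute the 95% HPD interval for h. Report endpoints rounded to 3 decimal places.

The exponential density is strictly decreasing on [0, ∞), so the HPD interval is anchored at 0: [0, q] with P(h ≤ q) = 0.95.
q = −ln(1 − 0.95) / 1.247 = 2.9957 / 1.247 = 2.402.

[0.000, 2.402]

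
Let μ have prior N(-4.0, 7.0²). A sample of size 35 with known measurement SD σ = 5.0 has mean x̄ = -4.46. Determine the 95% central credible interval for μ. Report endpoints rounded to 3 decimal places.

Posterior precision = 1/7.0² + 35/5.0² = 0.0204 + 1.4000 = 1.4204, so posterior SD = 0.8391.
Posterior mean = (-4.0/7.0² + 35·-4.46/5.0²) / 1.4204 = -4.4534.
Interval: -4.4534 ± 1.960 × 0.8391 → [-6.098, -2.809].

[-6.098, -2.809]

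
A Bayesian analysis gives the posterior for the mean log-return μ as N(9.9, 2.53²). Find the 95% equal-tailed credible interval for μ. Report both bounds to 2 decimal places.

The posterior is symmetric, so the 95% equal-tailed interval is μ = 9.9 ± z·2.53 with z = 1.960.
Half-width: 1.960 × 2.53 = 4.96.
9.9 − 4.96 = 4.94; 9.9 + 4.96 = 14.86.

[4.94, 14.86]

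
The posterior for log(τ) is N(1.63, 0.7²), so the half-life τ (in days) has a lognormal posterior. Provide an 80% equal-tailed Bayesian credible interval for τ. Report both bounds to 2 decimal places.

On the log scale the 80% interval is 1.63 ± 1.282 × 0.7 = [0.7329, 2.5271].
Exponentiate: [e^0.7329, e^2.5271] = [2.08, 12.52].

[2.08, 12.52]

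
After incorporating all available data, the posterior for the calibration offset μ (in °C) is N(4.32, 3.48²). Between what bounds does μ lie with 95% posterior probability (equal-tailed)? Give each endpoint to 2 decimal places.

The posterior is symmetric, so the 95% equal-tailed interval is μ = 4.32 ± z·3.48 with z = 1.960.
Half-width: 1.960 × 3.48 = 6.82.
4.32 − 6.82 = -2.50; 4.32 + 6.82 = 11.14.

[-2.50, 11.14]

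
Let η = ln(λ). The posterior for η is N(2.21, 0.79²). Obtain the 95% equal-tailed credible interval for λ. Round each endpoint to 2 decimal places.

On the log scale the 95% interval is 2.21 ± 1.960 × 0.79 = [0.6616, 3.7584].
Exponentiate: [e^0.6616, e^3.7584] = [1.94, 42.88].

[1.94, 42.88]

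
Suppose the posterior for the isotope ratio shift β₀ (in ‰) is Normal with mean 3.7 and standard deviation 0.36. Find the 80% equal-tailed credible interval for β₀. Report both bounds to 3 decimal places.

[3.239, 4.161]

The posterior is symmetric, so the 80% equal-tailed interval is β₀ = 3.7 ± z·0.36 with z = 1.282.
Half-width: 1.282 × 0.36 = 0.461.
3.7 − 0.461 = 3.239; 3.7 + 0.461 = 4.161.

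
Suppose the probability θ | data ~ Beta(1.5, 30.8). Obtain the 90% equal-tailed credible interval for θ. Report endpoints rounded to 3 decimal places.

Posterior: Beta(1.5, 30.8).
Equal-tailed 90% interval: the 0.05 and 0.95 quantiles of Beta(1.5, 30.8).
Posterior mean ≈ 0.046, SD ≈ 0.036; a Normal approximation gives roughly [-0.014, 0.106].
Exact: F⁻¹(0.05) = 0.006; F⁻¹(0.95) = 0.118.

[0.006, 0.118]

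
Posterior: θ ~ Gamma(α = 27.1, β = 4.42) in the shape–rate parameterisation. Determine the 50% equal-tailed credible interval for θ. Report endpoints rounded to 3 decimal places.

[5.301, 6.879]

Posterior: Gamma(shape 27.1, rate 4.42).
Equal-tailed 50% interval: Gamma(27.1, 4.42) quantiles at 0.25 and 0.75.
Posterior mean ≈ 6.131, SD ≈ 1.178; a Normal approximation gives roughly [5.337, 6.926].
Exact: lower = 5.301; upper = 6.879.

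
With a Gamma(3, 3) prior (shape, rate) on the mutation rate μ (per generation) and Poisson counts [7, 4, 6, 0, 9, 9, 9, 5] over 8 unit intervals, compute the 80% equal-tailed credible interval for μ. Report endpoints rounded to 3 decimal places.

Posterior: Gamma(3+49, 3+8) = Gamma(52, 11) (shape, rate).
Equal-tailed 80% interval: Gamma(52, 11) quantiles at 0.1 and 0.9.
Posterior mean ≈ 4.727, SD ≈ 0.656; a Normal approximation gives roughly [3.887, 5.567].
Exact: lower = 3.909; upper = 5.584.

[3.909, 5.584]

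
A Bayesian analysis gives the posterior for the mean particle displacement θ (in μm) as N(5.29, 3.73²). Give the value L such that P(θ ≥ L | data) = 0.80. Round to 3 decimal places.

2.151

Need L with P(θ ≥ L) = 0.80: L = 5.29 − z_{0.2}·3.73.
z = 0.842; L = 5.29 − 0.842 × 3.73 = 2.151.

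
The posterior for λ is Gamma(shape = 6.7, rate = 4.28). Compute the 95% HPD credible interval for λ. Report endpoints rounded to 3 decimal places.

The posterior is unimodal and skewed, so the HPD interval has equal density at both endpoints and is the shortest 95% interval.
Solving f(0.507) = f(2.768) with F(2.768) − F(0.507) = 0.95 gives [0.507, 2.768].
For comparison, the equal-tailed interval is [0.614, 2.955]; the HPD is narrower and shifted toward the mode.

[0.507, 2.768]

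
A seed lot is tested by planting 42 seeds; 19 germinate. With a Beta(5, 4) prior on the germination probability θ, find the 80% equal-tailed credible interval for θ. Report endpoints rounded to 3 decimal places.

Posterior: Beta(5+19, 4+23) = Beta(24, 27).
Equal-tailed 80% interval: the 0.1 and 0.9 quantiles of Beta(24, 27).
Posterior mean ≈ 0.471, SD ≈ 0.069; a Normal approximation gives roughly [0.382, 0.559].
Exact: F⁻¹(0.1) = 0.382; F⁻¹(0.9) = 0.560.

[0.382, 0.560]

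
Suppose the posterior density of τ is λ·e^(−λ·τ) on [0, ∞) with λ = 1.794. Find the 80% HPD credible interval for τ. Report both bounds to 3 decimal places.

[0.000, 0.897]

The exponential density is strictly decreasing on [0, ∞), so the HPD interval is anchored at 0: [0, q] with P(τ ≤ q) = 0.80.
q = −ln(1 − 0.80) / 1.794 = 1.6094 / 1.794 = 0.897.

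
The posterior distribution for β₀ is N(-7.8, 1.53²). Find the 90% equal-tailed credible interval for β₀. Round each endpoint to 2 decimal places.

[-10.32, -5.28]

The posterior is symmetric, so the 90% equal-tailed interval is β₀ = -7.8 ± z·1.53 with z = 1.645.
Half-width: 1.645 × 1.53 = 2.52.
-7.8 − 2.52 = -10.32; -7.8 + 2.52 = -5.28.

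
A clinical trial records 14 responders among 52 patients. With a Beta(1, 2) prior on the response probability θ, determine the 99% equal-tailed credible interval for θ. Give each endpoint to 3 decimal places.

Posterior: Beta(1+14, 2+38) = Beta(15, 40).
Equal-tailed 99% interval: the 0.005 and 0.995 quantiles of Beta(15, 40).
Posterior mean ≈ 0.273, SD ≈ 0.060; a Normal approximation gives roughly [0.119, 0.426].
Exact: F⁻¹(0.005) = 0.137; F⁻¹(0.995) = 0.439.

[0.137, 0.439]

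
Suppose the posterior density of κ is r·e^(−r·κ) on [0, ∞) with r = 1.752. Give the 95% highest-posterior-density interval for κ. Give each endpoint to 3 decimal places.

The exponential density is strictly decreasing on [0, ∞), so the HPD interval is anchored at 0: [0, q] with P(κ ≤ q) = 0.95.
q = −ln(1 − 0.95) / 1.752 = 2.9957 / 1.752 = 1.710.

[0.000, 1.710]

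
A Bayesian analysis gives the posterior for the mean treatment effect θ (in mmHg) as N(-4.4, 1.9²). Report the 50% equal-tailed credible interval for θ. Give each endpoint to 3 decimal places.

The posterior is symmetric, so the 50% equal-tailed interval is θ = -4.4 ± z·1.9 with z = 0.674.
Half-width: 0.674 × 1.9 = 1.282.
-4.4 − 1.282 = -5.682; -4.4 + 1.282 = -3.118.

[-5.682, -3.118]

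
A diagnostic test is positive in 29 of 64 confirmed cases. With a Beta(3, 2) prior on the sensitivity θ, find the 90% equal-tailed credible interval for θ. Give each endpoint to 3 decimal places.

Posterior: Beta(3+29, 2+35) = Beta(32, 37).
Equal-tailed 90% interval: the 0.05 and 0.95 quantiles of Beta(32, 37).
Posterior mean ≈ 0.464, SD ≈ 0.060; a Normal approximation gives roughly [0.366, 0.562].
Exact: F⁻¹(0.05) = 0.366; F⁻¹(0.95) = 0.563.

[0.366, 0.563]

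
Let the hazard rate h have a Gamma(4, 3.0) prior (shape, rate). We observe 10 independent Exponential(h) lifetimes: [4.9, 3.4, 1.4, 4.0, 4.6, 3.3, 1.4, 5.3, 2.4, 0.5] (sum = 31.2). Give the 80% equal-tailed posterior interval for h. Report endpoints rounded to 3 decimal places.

[0.277, 0.554]

Posterior: Gamma(4+10, 3.0+31.2) = Gamma(14, 34.2) (shape, rate).
Equal-tailed 80% interval: Gamma(14, 34.2) quantiles at 0.1 and 0.9.
Posterior mean ≈ 0.409, SD ≈ 0.109; a Normal approximation gives roughly [0.269, 0.550].
Exact: lower = 0.277; upper = 0.554.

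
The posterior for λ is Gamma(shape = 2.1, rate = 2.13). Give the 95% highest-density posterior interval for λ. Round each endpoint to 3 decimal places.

The posterior is unimodal and skewed, so the HPD interval has equal density at both endpoints and is the shortest 95% interval.
Solving f(0.028) = f(2.316) with F(2.316) − F(0.028) = 0.95 gives [0.028, 2.316].
For comparison, the equal-tailed interval is [0.129, 2.697]; the HPD is narrower and shifted toward the mode.

[0.028, 2.316]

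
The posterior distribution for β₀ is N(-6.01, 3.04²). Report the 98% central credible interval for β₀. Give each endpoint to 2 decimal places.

[-13.08, 1.06]

The posterior is symmetric, so the 98% equal-tailed interval is β₀ = -6.01 ± z·3.04 with z = 2.326.
Half-width: 2.326 × 3.04 = 7.07.
-6.01 − 7.07 = -13.08; -6.01 + 7.07 = 1.06.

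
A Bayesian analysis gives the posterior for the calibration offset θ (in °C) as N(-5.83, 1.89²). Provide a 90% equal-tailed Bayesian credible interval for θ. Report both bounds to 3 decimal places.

[-8.939, -2.721]

The posterior is symmetric, so the 90% equal-tailed interval is θ = -5.83 ± z·1.89 with z = 1.645.
Half-width: 1.645 × 1.89 = 3.109.
-5.83 − 3.109 = -8.939; -5.83 + 3.109 = -2.721.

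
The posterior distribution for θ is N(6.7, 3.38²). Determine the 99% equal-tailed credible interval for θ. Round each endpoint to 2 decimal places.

[-2.01, 15.41]

The posterior is symmetric, so the 99% equal-tailed interval is θ = 6.7 ± z·3.38 with z = 2.576.
Half-width: 2.576 × 3.38 = 8.71.
6.7 − 8.71 = -2.01; 6.7 + 8.71 = 15.41.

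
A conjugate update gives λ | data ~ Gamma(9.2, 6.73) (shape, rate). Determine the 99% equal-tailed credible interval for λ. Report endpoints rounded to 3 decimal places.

[0.483, 2.803]

Posterior: Gamma(shape 9.2, rate 6.73).
Equal-tailed 99% interval: Gamma(9.2, 6.73) quantiles at 0.005 and 0.995.
Posterior mean ≈ 1.367, SD ≈ 0.451; a Normal approximation gives roughly [0.206, 2.528].
Exact: lower = 0.483; upper = 2.803.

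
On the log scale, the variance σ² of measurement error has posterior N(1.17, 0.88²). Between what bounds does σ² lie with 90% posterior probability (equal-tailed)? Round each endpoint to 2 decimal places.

On the log scale the 90% interval is 1.17 ± 1.645 × 0.88 = [-0.2775, 2.6175].
Exponentiate: [e^-0.2775, e^2.6175] = [0.76, 13.70].

[0.76, 13.70]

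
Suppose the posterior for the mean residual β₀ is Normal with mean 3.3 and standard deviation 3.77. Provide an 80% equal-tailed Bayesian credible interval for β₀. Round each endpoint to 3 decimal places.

[-1.531, 8.131]

The posterior is symmetric, so the 80% equal-tailed interval is β₀ = 3.3 ± z·3.77 with z = 1.282.
Half-width: 1.282 × 3.77 = 4.831.
3.3 − 4.831 = -1.531; 3.3 + 4.831 = 8.131.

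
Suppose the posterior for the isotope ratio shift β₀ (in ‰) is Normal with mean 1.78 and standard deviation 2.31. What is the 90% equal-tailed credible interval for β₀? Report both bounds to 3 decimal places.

[-2.020, 5.580]

The posterior is symmetric, so the 90% equal-tailed interval is β₀ = 1.78 ± z·2.31 with z = 1.645.
Half-width: 1.645 × 2.31 = 3.800.
1.78 − 3.800 = -2.020; 1.78 + 3.800 = 5.580.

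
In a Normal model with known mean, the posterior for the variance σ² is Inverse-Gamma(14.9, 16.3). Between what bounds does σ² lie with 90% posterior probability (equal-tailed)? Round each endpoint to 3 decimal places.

Inverse-Gamma(14.9, 16.3) quantiles: F⁻¹(0.05) and F⁻¹(0.95).
Equivalently, 1/σ² ~ Gamma(14.9, rate = 16.3); invert its 0.95 and 0.05 quantiles.
Posterior mean ≈ 1.173, SD ≈ 0.326; a Normal approximation gives roughly [0.636, 1.710].
Exact: lower = 0.749; upper = 1.778.

[0.749, 1.778]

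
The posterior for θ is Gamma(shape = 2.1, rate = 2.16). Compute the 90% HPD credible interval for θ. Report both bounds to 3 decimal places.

The posterior is unimodal and skewed, so the HPD interval has equal density at both endpoints and is the shortest 90% interval.
Solving f(0.051) = f(1.894) with F(1.894) − F(0.051) = 0.90 gives [0.051, 1.894].
For comparison, the equal-tailed interval is [0.183, 2.271]; the HPD is narrower and shifted toward the mode.

[0.051, 1.894]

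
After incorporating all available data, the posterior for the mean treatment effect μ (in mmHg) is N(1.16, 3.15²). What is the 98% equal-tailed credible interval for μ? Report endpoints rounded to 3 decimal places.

The posterior is symmetric, so the 98% equal-tailed interval is μ = 1.16 ± z·3.15 with z = 2.326.
Half-width: 2.326 × 3.15 = 7.328.
1.16 − 7.328 = -6.168; 1.16 + 7.328 = 8.488.

[-6.168, 8.488]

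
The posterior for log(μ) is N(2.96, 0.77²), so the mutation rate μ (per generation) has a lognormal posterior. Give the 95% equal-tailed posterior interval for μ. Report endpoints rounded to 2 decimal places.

On the log scale the 95% interval is 2.96 ± 1.960 × 0.77 = [1.4508, 4.4692].
Exponentiate: [e^1.4508, e^4.4692] = [4.27, 87.28].

[4.27, 87.28]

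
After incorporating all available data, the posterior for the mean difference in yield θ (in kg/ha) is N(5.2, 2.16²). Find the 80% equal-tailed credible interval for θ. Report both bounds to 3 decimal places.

[2.432, 7.968]

The posterior is symmetric, so the 80% equal-tailed interval is θ = 5.2 ± z·2.16 with z = 1.282.
Half-width: 1.282 × 2.16 = 2.768.
5.2 − 2.768 = 2.432; 5.2 + 2.768 = 7.968.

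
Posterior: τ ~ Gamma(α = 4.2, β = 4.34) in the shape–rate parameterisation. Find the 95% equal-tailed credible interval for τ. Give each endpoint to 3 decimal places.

[0.275, 2.089]

Posterior: Gamma(shape 4.2, rate 4.34).
Equal-tailed 95% interval: Gamma(4.2, 4.34) quantiles at 0.025 and 0.975.
Posterior mean ≈ 0.968, SD ≈ 0.472; a Normal approximation gives roughly [0.042, 1.893].
Exact: lower = 0.275; upper = 2.089.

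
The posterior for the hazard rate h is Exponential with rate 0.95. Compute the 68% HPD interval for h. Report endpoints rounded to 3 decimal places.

[0.000, 1.199]

The exponential density is strictly decreasing on [0, ∞), so the HPD interval is anchored at 0: [0, q] with P(h ≤ q) = 0.68.
q = −ln(1 − 0.68) / 0.95 = 1.1394 / 0.95 = 1.199.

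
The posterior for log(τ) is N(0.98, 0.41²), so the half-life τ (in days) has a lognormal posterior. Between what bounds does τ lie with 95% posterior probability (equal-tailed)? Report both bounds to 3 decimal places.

On the log scale the 95% interval is 0.98 ± 1.960 × 0.41 = [0.1764, 1.7836].
Exponentiate: [e^0.1764, e^1.7836] = [1.193, 5.951].

[1.193, 5.951]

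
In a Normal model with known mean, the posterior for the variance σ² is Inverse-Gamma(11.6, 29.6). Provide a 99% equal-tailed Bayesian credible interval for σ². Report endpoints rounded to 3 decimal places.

Inverse-Gamma(11.6, 29.6) quantiles: F⁻¹(0.005) and F⁻¹(0.995).
Equivalently, 1/σ² ~ Gamma(11.6, rate = 29.6); invert its 0.995 and 0.005 quantiles.
Posterior mean ≈ 2.792, SD ≈ 0.901; a Normal approximation gives roughly [0.471, 5.114].
Exact: lower = 1.332; upper = 6.308.

[1.332, 6.308]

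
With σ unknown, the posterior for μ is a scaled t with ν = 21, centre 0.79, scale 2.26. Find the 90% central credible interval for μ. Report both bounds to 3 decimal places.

The t_21 distribution is symmetric; the 90% interval is 0.79 ± t·2.26 with t_{0.95,21} = 1.721.
Half-width: 1.721 × 2.26 = 3.889.
0.79 − 3.889 = -3.099; 0.79 + 3.889 = 4.679.

[-3.099, 4.679]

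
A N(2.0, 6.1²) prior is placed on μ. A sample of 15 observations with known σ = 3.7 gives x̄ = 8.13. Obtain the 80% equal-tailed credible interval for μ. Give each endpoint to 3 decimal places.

Posterior precision = 1/6.1² + 15/3.7² = 0.0269 + 1.0957 = 1.1226, so posterior SD = 0.9438.
Posterior mean = (2.0/6.1² + 15·8.13/3.7²) / 1.1226 = 7.9832.
Interval: 7.9832 ± 1.282 × 0.9438 → [6.774, 9.193].

[6.774, 9.193]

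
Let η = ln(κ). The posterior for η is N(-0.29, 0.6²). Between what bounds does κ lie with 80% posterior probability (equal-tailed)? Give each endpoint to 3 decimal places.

[0.347, 1.614]

On the log scale the 80% interval is -0.29 ± 1.282 × 0.6 = [-1.0589, 0.4789].
Exponentiate: [e^-1.0589, e^0.4789] = [0.347, 1.614].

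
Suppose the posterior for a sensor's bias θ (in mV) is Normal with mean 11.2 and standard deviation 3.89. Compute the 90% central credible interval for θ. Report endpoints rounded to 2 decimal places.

[4.80, 17.60]

The posterior is symmetric, so the 90% equal-tailed interval is θ = 11.2 ± z·3.89 with z = 1.645.
Half-width: 1.645 × 3.89 = 6.40.
11.2 − 6.40 = 4.80; 11.2 + 6.40 = 17.60.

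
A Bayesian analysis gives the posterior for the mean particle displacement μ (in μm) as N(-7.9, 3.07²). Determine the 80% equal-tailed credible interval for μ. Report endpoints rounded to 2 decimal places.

The posterior is symmetric, so the 80% equal-tailed interval is μ = -7.9 ± z·3.07 with z = 1.282.
Half-width: 1.282 × 3.07 = 3.93.
-7.9 − 3.93 = -11.83; -7.9 + 3.93 = -3.97.

[-11.83, -3.97]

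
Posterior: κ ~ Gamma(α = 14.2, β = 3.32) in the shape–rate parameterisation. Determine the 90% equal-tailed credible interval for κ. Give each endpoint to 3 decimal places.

[2.596, 6.299]

Posterior: Gamma(shape 14.2, rate 3.32).
Equal-tailed 90% interval: Gamma(14.2, 3.32) quantiles at 0.05 and 0.95.
Posterior mean ≈ 4.277, SD ≈ 1.135; a Normal approximation gives roughly [2.410, 6.144].
Exact: lower = 2.596; upper = 6.299.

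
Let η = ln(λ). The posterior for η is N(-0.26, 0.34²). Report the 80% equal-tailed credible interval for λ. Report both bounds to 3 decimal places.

On the log scale the 80% interval is -0.26 ± 1.282 × 0.34 = [-0.6957, 0.1757].
Exponentiate: [e^-0.6957, e^0.1757] = [0.499, 1.192].

[0.499, 1.192]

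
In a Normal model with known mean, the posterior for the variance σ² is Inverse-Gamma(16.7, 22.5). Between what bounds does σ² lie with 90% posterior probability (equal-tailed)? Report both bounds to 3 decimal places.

Inverse-Gamma(16.7, 22.5) quantiles: F⁻¹(0.05) and F⁻¹(0.95).
Equivalently, 1/σ² ~ Gamma(16.7, rate = 22.5); invert its 0.95 and 0.05 quantiles.
Posterior mean ≈ 1.433, SD ≈ 0.374; a Normal approximation gives roughly [0.818, 2.048].
Exact: lower = 0.940; upper = 2.124.

[0.940, 2.124]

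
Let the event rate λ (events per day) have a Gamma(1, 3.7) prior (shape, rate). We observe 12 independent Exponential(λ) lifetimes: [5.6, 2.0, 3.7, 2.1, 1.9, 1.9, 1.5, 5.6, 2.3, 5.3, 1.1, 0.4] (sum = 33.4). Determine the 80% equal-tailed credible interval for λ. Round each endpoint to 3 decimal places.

Posterior: Gamma(1+12, 3.7+33.4) = Gamma(13, 37.1) (shape, rate).
Equal-tailed 80% interval: Gamma(13, 37.1) quantiles at 0.1 and 0.9.
Posterior mean ≈ 0.350, SD ≈ 0.097; a Normal approximation gives roughly [0.226, 0.475].
Exact: lower = 0.233; upper = 0.479.

[0.233, 0.479]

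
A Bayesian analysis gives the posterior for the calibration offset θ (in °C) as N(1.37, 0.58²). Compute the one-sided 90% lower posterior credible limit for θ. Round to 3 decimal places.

Need L with P(θ ≥ L) = 0.90: L = 1.37 − z_{0.1}·0.58.
z = 1.282; L = 1.37 − 1.282 × 0.58 = 0.627.

0.627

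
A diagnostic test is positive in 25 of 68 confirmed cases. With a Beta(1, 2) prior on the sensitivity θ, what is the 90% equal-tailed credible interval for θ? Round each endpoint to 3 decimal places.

[0.275, 0.462]

Posterior: Beta(1+25, 2+43) = Beta(26, 45).
Equal-tailed 90% interval: the 0.05 and 0.95 quantiles of Beta(26, 45).
Posterior mean ≈ 0.366, SD ≈ 0.057; a Normal approximation gives roughly [0.273, 0.460].
Exact: F⁻¹(0.05) = 0.275; F⁻¹(0.95) = 0.462.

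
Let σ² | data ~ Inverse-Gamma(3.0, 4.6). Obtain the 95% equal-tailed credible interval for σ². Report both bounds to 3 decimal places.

[0.637, 7.435]

Inverse-Gamma(3.0, 4.6) quantiles: F⁻¹(0.025) and F⁻¹(0.975).
Equivalently, 1/σ² ~ Gamma(3.0, rate = 4.6); invert its 0.975 and 0.025 quantiles.
Posterior mean ≈ 2.300, SD ≈ 2.300; a Normal approximation gives roughly [-2.208, 6.808].
Exact: lower = 0.637; upper = 7.435.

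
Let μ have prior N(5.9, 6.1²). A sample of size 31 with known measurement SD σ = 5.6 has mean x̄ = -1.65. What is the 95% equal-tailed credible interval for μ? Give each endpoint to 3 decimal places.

Posterior precision = 1/6.1² + 31/5.6² = 0.0269 + 0.9885 = 1.0154, so posterior SD = 0.9924.
Posterior mean = (5.9/6.1² + 31·-1.65/5.6²) / 1.0154 = -1.4502.
Interval: -1.4502 ± 1.960 × 0.9924 → [-3.395, 0.495].

[-3.395, 0.495]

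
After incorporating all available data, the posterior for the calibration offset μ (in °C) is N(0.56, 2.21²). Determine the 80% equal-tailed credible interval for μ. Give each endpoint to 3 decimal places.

The posterior is symmetric, so the 80% equal-tailed interval is μ = 0.56 ± z·2.21 with z = 1.282.
Half-width: 1.282 × 2.21 = 2.832.
0.56 − 2.832 = -2.272; 0.56 + 2.832 = 3.392.

[-2.272, 3.392]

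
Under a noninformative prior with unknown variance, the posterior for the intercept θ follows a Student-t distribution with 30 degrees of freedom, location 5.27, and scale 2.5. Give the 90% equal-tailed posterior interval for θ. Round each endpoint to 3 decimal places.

The t_30 distribution is symmetric; the 90% interval is 5.27 ± t·2.5 with t_{0.95,30} = 1.697.
Half-width: 1.697 × 2.5 = 4.243.
5.27 − 4.243 = 1.027; 5.27 + 4.243 = 9.513.

[1.027, 9.513]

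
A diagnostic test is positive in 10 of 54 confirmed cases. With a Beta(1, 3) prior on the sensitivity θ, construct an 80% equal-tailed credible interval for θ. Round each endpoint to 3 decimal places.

[0.127, 0.257]

Posterior: Beta(1+10, 3+44) = Beta(11, 47).
Equal-tailed 80% interval: the 0.1 and 0.9 quantiles of Beta(11, 47).
Posterior mean ≈ 0.190, SD ≈ 0.051; a Normal approximation gives roughly [0.124, 0.255].
Exact: F⁻¹(0.1) = 0.127; F⁻¹(0.9) = 0.257.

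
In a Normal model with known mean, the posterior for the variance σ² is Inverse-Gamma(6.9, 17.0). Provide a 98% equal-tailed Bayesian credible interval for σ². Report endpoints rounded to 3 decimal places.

Inverse-Gamma(6.9, 17.0) quantiles: F⁻¹(0.01) and F⁻¹(0.99).
Equivalently, 1/σ² ~ Gamma(6.9, rate = 17.0); invert its 0.99 and 0.01 quantiles.
Posterior mean ≈ 2.881, SD ≈ 1.302; a Normal approximation gives roughly [-0.147, 5.909].
Exact: lower = 1.178; upper = 7.475.

[1.178, 7.475]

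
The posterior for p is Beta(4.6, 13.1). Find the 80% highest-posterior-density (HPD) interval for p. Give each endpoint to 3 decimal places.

[0.118, 0.375]

The posterior is unimodal and skewed, so the HPD interval has equal density at both endpoints and is the shortest 80% interval.
Solving f(0.118) = f(0.375) with F(0.375) − F(0.118) = 0.80 gives [0.118, 0.375].
For comparison, the equal-tailed interval is [0.135, 0.397]; the HPD is narrower and shifted toward the mode.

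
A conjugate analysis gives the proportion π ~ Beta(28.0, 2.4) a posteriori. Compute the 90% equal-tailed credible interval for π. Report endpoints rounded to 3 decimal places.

[0.829, 0.982]

Posterior: Beta(28.0, 2.4).
Equal-tailed 90% interval: the 0.05 and 0.95 quantiles of Beta(28.0, 2.4).
Posterior mean ≈ 0.921, SD ≈ 0.048; a Normal approximation gives roughly [0.842, 1.000].
Exact: F⁻¹(0.05) = 0.829; F⁻¹(0.95) = 0.982.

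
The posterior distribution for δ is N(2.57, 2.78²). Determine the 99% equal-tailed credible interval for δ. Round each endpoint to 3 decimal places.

The posterior is symmetric, so the 99% equal-tailed interval is δ = 2.57 ± z·2.78 with z = 2.576.
Half-width: 2.576 × 2.78 = 7.161.
2.57 − 7.161 = -4.591; 2.57 + 7.161 = 9.731.

[-4.591, 9.731]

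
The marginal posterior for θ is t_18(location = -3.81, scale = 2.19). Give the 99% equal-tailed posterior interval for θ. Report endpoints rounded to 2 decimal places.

[-10.11, 2.49]

The t_18 distribution is symmetric; the 99% interval is -3.81 ± t·2.19 with t_{0.995,18} = 2.878.
Half-width: 2.878 × 2.19 = 6.30.
-3.81 − 6.30 = -10.11; -3.81 + 6.30 = 2.49.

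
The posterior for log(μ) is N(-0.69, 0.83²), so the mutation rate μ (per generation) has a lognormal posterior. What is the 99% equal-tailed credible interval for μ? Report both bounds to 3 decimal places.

[0.059, 4.254]

On the log scale the 99% interval is -0.69 ± 2.576 × 0.83 = [-2.8279, 1.4479].
Exponentiate: [e^-2.8279, e^1.4479] = [0.059, 4.254].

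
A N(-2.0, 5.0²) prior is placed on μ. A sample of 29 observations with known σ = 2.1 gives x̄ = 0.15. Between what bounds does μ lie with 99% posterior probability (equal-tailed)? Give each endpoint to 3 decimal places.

[-0.864, 1.138]

Posterior precision = 1/5.0² + 29/2.1² = 0.0400 + 6.5760 = 6.6160, so posterior SD = 0.3888.
Posterior mean = (-2.0/5.0² + 29·0.15/2.1²) / 6.6160 = 0.1370.
Interval: 0.1370 ± 2.576 × 0.3888 → [-0.864, 1.138].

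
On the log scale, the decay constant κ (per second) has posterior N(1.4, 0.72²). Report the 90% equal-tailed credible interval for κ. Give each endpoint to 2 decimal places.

On the log scale the 90% interval is 1.4 ± 1.645 × 0.72 = [0.2157, 2.5843].
Exponentiate: [e^0.2157, e^2.5843] = [1.24, 13.25].

[1.24, 13.25]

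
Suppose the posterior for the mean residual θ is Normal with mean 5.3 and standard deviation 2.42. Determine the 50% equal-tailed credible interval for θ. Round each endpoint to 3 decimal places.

[3.668, 6.932]

The posterior is symmetric, so the 50% equal-tailed interval is θ = 5.3 ± z·2.42 with z = 0.674.
Half-width: 0.674 × 2.42 = 1.632.
5.3 − 1.632 = 3.668; 5.3 + 1.632 = 6.932.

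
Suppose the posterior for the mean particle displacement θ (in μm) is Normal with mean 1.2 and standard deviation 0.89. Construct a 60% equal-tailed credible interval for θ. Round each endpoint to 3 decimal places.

The posterior is symmetric, so the 60% equal-tailed interval is θ = 1.2 ± z·0.89 with z = 0.842.
Half-width: 0.842 × 0.89 = 0.749.
1.2 − 0.749 = 0.451; 1.2 + 0.749 = 1.949.

[0.451, 1.949]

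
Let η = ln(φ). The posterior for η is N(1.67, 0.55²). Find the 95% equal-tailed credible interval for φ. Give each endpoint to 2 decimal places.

[1.81, 15.61]

On the log scale the 95% interval is 1.67 ± 1.960 × 0.55 = [0.5920, 2.7480].
Exponentiate: [e^0.5920, e^2.7480] = [1.81, 15.61].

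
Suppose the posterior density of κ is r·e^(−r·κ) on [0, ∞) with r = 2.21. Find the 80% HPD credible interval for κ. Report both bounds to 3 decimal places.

[0.000, 0.728]

The exponential density is strictly decreasing on [0, ∞), so the HPD interval is anchored at 0: [0, q] with P(κ ≤ q) = 0.80.
q = −ln(1 − 0.80) / 2.21 = 1.6094 / 2.21 = 0.728.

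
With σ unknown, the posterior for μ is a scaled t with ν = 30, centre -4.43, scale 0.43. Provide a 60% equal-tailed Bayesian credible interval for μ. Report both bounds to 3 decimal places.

[-4.797, -4.063]

The t_30 distribution is symmetric; the 60% interval is -4.43 ± t·0.43 with t_{0.8,30} = 0.854.
Half-width: 0.854 × 0.43 = 0.367.
-4.43 − 0.367 = -4.797; -4.43 + 0.367 = -4.063.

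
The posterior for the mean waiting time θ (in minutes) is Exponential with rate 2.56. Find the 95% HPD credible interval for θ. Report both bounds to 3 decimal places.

The exponential density is strictly decreasing on [0, ∞), so the HPD interval is anchored at 0: [0, q] with P(θ ≤ q) = 0.95.
q = −ln(1 − 0.95) / 2.56 = 2.9957 / 2.56 = 1.170.

[0.000, 1.170]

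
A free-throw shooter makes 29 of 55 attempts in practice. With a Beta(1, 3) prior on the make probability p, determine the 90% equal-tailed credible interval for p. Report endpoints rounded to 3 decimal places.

[0.402, 0.615]

Posterior: Beta(1+29, 3+26) = Beta(30, 29).
Equal-tailed 90% interval: the 0.05 and 0.95 quantiles of Beta(30, 29).
Posterior mean ≈ 0.508, SD ≈ 0.065; a Normal approximation gives roughly [0.402, 0.615].
Exact: F⁻¹(0.05) = 0.402; F⁻¹(0.95) = 0.615.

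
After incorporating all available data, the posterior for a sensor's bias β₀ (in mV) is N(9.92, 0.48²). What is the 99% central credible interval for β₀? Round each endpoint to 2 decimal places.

[8.68, 11.16]

The posterior is symmetric, so the 99% equal-tailed interval is β₀ = 9.92 ± z·0.48 with z = 2.576.
Half-width: 2.576 × 0.48 = 1.24.
9.92 − 1.24 = 8.68; 9.92 + 1.24 = 11.16.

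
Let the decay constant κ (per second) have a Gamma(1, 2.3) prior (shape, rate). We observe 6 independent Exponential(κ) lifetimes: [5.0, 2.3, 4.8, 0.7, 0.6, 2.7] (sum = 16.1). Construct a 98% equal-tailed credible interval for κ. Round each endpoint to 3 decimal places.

Posterior: Gamma(1+6, 2.3+16.1) = Gamma(7, 18.4) (shape, rate).
Equal-tailed 98% interval: Gamma(7, 18.4) quantiles at 0.01 and 0.99.
Posterior mean ≈ 0.380, SD ≈ 0.144; a Normal approximation gives roughly [0.046, 0.715].
Exact: lower = 0.127; upper = 0.792.

[0.127, 0.792]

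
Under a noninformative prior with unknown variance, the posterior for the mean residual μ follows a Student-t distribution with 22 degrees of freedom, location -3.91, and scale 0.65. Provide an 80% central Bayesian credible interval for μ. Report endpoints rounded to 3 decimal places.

The t_22 distribution is symmetric; the 80% interval is -3.91 ± t·0.65 with t_{0.9,22} = 1.321.
Half-width: 1.321 × 0.65 = 0.859.
-3.91 − 0.859 = -4.769; -3.91 + 0.859 = -3.051.

[-4.769, -3.051]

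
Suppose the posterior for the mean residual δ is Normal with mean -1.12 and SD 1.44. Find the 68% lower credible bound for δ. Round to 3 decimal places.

Need L with P(δ ≥ L) = 0.68: L = -1.12 − z_{0.32}·1.44.
z = 0.468; L = -1.12 − 0.468 × 1.44 = -1.793.

-1.793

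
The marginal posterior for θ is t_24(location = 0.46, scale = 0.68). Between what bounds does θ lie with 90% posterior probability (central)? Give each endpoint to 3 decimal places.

The t_24 distribution is symmetric; the 90% interval is 0.46 ± t·0.68 with t_{0.95,24} = 1.711.
Half-width: 1.711 × 0.68 = 1.163.
0.46 − 1.163 = -0.703; 0.46 + 1.163 = 1.623.

[-0.703, 1.623]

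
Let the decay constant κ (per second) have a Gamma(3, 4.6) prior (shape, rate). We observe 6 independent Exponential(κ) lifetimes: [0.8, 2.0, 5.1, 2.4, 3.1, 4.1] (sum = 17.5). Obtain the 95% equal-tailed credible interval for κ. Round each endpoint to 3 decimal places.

Posterior: Gamma(3+6, 4.6+17.5) = Gamma(9, 22.1) (shape, rate).
Equal-tailed 95% interval: Gamma(9, 22.1) quantiles at 0.025 and 0.975.
Posterior mean ≈ 0.407, SD ≈ 0.136; a Normal approximation gives roughly [0.141, 0.673].
Exact: lower = 0.186; upper = 0.713.

[0.186, 0.713]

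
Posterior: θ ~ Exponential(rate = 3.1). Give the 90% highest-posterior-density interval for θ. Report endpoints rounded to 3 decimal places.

The exponential density is strictly decreasing on [0, ∞), so the HPD interval is anchored at 0: [0, q] with P(θ ≤ q) = 0.90.
q = −ln(1 − 0.90) / 3.1 = 2.3026 / 3.1 = 0.743.

[0.000, 0.743]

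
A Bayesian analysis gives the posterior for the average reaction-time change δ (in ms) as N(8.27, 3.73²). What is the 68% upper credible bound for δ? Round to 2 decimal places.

10.01

Need U with P(δ ≤ U) = 0.68: U = 8.27 + z_{0.32}·3.73.
z = 0.468; U = 8.27 + 0.468 × 3.73 = 10.01.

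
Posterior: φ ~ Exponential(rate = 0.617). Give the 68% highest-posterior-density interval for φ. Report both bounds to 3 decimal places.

[0.000, 1.847]

The exponential density is strictly decreasing on [0, ∞), so the HPD interval is anchored at 0: [0, q] with P(φ ≤ q) = 0.68.
q = −ln(1 − 0.68) / 0.617 = 1.1394 / 0.617 = 1.847.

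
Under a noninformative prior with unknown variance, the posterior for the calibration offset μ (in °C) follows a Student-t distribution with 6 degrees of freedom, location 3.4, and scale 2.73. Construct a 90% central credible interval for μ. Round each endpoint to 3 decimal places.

[-1.905, 8.705]

The t_6 distribution is symmetric; the 90% interval is 3.4 ± t·2.73 with t_{0.95,6} = 1.943.
Half-width: 1.943 × 2.73 = 5.305.
3.4 − 5.305 = -1.905; 3.4 + 5.305 = 8.705.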